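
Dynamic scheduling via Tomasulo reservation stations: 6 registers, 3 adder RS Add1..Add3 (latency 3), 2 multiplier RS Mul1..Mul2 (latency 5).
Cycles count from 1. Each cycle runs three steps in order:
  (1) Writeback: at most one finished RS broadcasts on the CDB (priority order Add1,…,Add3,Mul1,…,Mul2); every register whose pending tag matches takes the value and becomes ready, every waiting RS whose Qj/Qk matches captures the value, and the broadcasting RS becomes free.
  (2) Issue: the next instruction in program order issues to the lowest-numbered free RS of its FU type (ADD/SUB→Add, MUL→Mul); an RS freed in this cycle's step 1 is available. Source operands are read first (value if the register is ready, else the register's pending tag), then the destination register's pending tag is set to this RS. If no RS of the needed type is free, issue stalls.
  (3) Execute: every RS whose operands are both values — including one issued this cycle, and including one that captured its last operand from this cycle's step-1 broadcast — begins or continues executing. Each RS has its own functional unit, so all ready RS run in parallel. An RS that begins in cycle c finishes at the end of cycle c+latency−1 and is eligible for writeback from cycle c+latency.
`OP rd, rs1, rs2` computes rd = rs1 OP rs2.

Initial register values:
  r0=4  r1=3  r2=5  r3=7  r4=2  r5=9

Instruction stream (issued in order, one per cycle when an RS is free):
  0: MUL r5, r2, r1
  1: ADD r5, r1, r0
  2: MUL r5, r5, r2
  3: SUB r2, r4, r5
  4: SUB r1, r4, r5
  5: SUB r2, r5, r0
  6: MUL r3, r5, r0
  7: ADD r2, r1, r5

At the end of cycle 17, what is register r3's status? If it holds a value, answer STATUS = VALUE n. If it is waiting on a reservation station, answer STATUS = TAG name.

STATUS = VALUE 140

cycle 1: issue MUL r5<-Mul1 // r0:4,r1:3,r2:5,r3:7,r4:2,r5:Mul1
cycle 2: issue ADD r5<-Add1 // r0:4,r1:3,r2:5,r3:7,r4:2,r5:Add1
cycle 3: issue MUL r5<-Mul2 // r0:4,r1:3,r2:5,r3:7,r4:2,r5:Mul2
cycle 4: issue SUB r2<-Add2 // r0:4,r1:3,r2:Add2,r3:7,r4:2,r5:Mul2
cycle 5: CDB Add1=7; issue SUB r1<-Add1 // r0:4,r1:Add1,r2:Add2,r3:7,r4:2,r5:Mul2
cycle 6: CDB Mul1=15; issue SUB r2<-Add3 // r0:4,r1:Add1,r2:Add3,r3:7,r4:2,r5:Mul2
cycle 7: issue MUL r3<-Mul1 // r0:4,r1:Add1,r2:Add3,r3:Mul1,r4:2,r5:Mul2
cycle 8: stall // r0:4,r1:Add1,r2:Add3,r3:Mul1,r4:2,r5:Mul2
cycle 9: stall // r0:4,r1:Add1,r2:Add3,r3:Mul1,r4:2,r5:Mul2
cycle 10: CDB Mul2=35; stall // r0:4,r1:Add1,r2:Add3,r3:Mul1,r4:2,r5:35
cycle 11: stall // r0:4,r1:Add1,r2:Add3,r3:Mul1,r4:2,r5:35
cycle 12: stall // r0:4,r1:Add1,r2:Add3,r3:Mul1,r4:2,r5:35
cycle 13: CDB Add1=-33; issue ADD r2<-Add1 // r0:4,r1:-33,r2:Add1,r3:Mul1,r4:2,r5:35
cycle 14: CDB Add2=-33 // r0:4,r1:-33,r2:Add1,r3:Mul1,r4:2,r5:35
cycle 15: CDB Add3=31 // r0:4,r1:-33,r2:Add1,r3:Mul1,r4:2,r5:35
cycle 16: CDB Add1=2 // r0:4,r1:-33,r2:2,r3:Mul1,r4:2,r5:35
cycle 17: CDB Mul1=140 // r0:4,r1:-33,r2:2,r3:140,r4:2,r5:35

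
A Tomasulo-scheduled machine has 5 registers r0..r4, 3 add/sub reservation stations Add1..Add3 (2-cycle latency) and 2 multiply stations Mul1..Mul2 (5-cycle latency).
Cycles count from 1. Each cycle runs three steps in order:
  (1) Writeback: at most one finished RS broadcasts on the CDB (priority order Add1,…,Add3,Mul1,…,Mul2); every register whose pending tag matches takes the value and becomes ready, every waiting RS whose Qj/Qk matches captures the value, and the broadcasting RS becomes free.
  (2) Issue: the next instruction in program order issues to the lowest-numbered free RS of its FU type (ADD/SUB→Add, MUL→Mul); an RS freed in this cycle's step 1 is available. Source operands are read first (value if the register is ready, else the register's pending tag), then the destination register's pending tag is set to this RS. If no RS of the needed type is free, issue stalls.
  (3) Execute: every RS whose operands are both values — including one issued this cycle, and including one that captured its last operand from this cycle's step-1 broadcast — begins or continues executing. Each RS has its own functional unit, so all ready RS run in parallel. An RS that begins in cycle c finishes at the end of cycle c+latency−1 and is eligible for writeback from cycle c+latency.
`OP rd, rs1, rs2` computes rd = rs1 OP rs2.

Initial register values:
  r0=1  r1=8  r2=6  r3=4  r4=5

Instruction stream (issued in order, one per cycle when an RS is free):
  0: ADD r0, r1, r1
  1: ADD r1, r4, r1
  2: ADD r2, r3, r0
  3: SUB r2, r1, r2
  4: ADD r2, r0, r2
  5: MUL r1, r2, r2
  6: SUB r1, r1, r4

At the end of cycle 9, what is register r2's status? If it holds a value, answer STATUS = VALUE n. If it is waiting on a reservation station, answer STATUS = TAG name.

  c1: issue ADD r0<-Add1  regs: r0:Add1,r1:8,r2:6,r3:4,r4:5
  c2: issue ADD r1<-Add2  regs: r0:Add1,r1:Add2,r2:6,r3:4,r4:5
  c3: CDB Add1=16; issue ADD r2<-Add1  regs: r0:16,r1:Add2,r2:Add1,r3:4,r4:5
  c4: CDB Add2=13; issue SUB r2<-Add2  regs: r0:16,r1:13,r2:Add2,r3:4,r4:5
  c5: CDB Add1=20; issue ADD r2<-Add1  regs: r0:16,r1:13,r2:Add1,r3:4,r4:5
  c6: issue MUL r1<-Mul1  regs: r0:16,r1:Mul1,r2:Add1,r3:4,r4:5
  c7: CDB Add2=-7; issue SUB r1<-Add2  regs: r0:16,r1:Add2,r2:Add1,r3:4,r4:5
  c8: -  regs: r0:16,r1:Add2,r2:Add1,r3:4,r4:5
  c9: CDB Add1=9  regs: r0:16,r1:Add2,r2:9,r3:4,r4:5

STATUS = VALUE 9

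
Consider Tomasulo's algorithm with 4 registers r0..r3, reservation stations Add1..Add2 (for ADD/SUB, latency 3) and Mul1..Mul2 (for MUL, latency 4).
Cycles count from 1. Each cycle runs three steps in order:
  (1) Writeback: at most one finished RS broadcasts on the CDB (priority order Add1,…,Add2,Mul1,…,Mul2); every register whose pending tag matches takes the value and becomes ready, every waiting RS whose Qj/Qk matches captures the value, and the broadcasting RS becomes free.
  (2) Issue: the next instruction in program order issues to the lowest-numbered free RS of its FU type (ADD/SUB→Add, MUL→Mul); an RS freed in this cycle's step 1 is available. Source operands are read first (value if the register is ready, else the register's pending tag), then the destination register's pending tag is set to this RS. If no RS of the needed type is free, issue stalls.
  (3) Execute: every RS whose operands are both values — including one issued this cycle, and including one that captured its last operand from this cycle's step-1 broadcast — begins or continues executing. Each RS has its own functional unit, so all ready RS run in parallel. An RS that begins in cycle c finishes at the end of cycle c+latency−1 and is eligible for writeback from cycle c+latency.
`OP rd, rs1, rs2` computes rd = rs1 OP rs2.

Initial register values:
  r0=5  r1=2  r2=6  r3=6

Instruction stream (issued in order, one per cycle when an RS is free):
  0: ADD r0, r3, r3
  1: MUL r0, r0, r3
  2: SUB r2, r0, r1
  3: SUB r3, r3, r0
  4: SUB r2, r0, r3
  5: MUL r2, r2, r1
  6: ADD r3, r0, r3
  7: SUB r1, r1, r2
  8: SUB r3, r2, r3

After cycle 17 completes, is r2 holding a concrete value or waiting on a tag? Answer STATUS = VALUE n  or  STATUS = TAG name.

  c1: issue ADD r0<-Add1  regs: r0:Add1,r1:2,r2:6,r3:6
  c2: issue MUL r0<-Mul1  regs: r0:Mul1,r1:2,r2:6,r3:6
  c3: issue SUB r2<-Add2  regs: r0:Mul1,r1:2,r2:Add2,r3:6
  c4: CDB Add1=12; issue SUB r3<-Add1  regs: r0:Mul1,r1:2,r2:Add2,r3:Add1
  c5: stall  regs: r0:Mul1,r1:2,r2:Add2,r3:Add1
  c6: stall  regs: r0:Mul1,r1:2,r2:Add2,r3:Add1
  c7: stall  regs: r0:Mul1,r1:2,r2:Add2,r3:Add1
  c8: CDB Mul1=72; stall  regs: r0:72,r1:2,r2:Add2,r3:Add1
  c9: stall  regs: r0:72,r1:2,r2:Add2,r3:Add1
  c10: stall  regs: r0:72,r1:2,r2:Add2,r3:Add1
  c11: CDB Add1=-66; issue SUB r2<-Add1  regs: r0:72,r1:2,r2:Add1,r3:-66
  c12: CDB Add2=70; issue MUL r2<-Mul1  regs: r0:72,r1:2,r2:Mul1,r3:-66
  c13: issue ADD r3<-Add2  regs: r0:72,r1:2,r2:Mul1,r3:Add2
  c14: CDB Add1=138; issue SUB r1<-Add1  regs: r0:72,r1:Add1,r2:Mul1,r3:Add2
  c15: stall  regs: r0:72,r1:Add1,r2:Mul1,r3:Add2
  c16: CDB Add2=6; issue SUB r3<-Add2  regs: r0:72,r1:Add1,r2:Mul1,r3:Add2
  c17: -  regs: r0:72,r1:Add1,r2:Mul1,r3:Add2

STATUS = TAG Mul1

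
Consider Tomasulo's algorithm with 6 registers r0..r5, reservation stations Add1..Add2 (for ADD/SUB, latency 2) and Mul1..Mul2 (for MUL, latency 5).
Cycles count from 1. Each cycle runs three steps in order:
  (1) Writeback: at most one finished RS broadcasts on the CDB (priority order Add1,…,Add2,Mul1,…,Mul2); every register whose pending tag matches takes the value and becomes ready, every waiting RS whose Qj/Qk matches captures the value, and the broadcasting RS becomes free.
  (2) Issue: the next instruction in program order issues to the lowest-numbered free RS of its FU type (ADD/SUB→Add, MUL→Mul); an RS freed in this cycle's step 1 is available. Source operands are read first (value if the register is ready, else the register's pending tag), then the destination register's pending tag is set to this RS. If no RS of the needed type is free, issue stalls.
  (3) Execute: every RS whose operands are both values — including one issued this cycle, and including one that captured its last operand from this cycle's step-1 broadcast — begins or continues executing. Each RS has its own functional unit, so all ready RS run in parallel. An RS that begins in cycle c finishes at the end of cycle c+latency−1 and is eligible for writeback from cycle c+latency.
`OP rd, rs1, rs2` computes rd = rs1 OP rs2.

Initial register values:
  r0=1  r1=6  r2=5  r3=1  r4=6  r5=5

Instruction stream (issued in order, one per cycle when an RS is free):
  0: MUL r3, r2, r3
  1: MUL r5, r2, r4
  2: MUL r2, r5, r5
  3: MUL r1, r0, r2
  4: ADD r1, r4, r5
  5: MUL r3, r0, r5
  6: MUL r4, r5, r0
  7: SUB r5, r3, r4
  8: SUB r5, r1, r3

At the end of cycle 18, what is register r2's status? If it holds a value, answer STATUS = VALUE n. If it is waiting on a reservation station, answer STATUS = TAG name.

STATUS = VALUE 900

cycle 1: issue MUL r3<-Mul1 // r0:1,r1:6,r2:5,r3:Mul1,r4:6,r5:5
cycle 2: issue MUL r5<-Mul2 // r0:1,r1:6,r2:5,r3:Mul1,r4:6,r5:Mul2
cycle 3: stall // r0:1,r1:6,r2:5,r3:Mul1,r4:6,r5:Mul2
cycle 4: stall // r0:1,r1:6,r2:5,r3:Mul1,r4:6,r5:Mul2
cycle 5: stall // r0:1,r1:6,r2:5,r3:Mul1,r4:6,r5:Mul2
cycle 6: CDB Mul1=5; issue MUL r2<-Mul1 // r0:1,r1:6,r2:Mul1,r3:5,r4:6,r5:Mul2
cycle 7: CDB Mul2=30; issue MUL r1<-Mul2 // r0:1,r1:Mul2,r2:Mul1,r3:5,r4:6,r5:30
cycle 8: issue ADD r1<-Add1 // r0:1,r1:Add1,r2:Mul1,r3:5,r4:6,r5:30
cycle 9: stall // r0:1,r1:Add1,r2:Mul1,r3:5,r4:6,r5:30
cycle 10: CDB Add1=36; stall // r0:1,r1:36,r2:Mul1,r3:5,r4:6,r5:30
cycle 11: stall // r0:1,r1:36,r2:Mul1,r3:5,r4:6,r5:30
cycle 12: CDB Mul1=900; issue MUL r3<-Mul1 // r0:1,r1:36,r2:900,r3:Mul1,r4:6,r5:30
cycle 13: stall // r0:1,r1:36,r2:900,r3:Mul1,r4:6,r5:30
cycle 14: stall // r0:1,r1:36,r2:900,r3:Mul1,r4:6,r5:30
cycle 15: stall // r0:1,r1:36,r2:900,r3:Mul1,r4:6,r5:30
cycle 16: stall // r0:1,r1:36,r2:900,r3:Mul1,r4:6,r5:30
cycle 17: CDB Mul1=30; issue MUL r4<-Mul1 // r0:1,r1:36,r2:900,r3:30,r4:Mul1,r5:30
cycle 18: CDB Mul2=900; issue SUB r5<-Add1 // r0:1,r1:36,r2:900,r3:30,r4:Mul1,r5:Add1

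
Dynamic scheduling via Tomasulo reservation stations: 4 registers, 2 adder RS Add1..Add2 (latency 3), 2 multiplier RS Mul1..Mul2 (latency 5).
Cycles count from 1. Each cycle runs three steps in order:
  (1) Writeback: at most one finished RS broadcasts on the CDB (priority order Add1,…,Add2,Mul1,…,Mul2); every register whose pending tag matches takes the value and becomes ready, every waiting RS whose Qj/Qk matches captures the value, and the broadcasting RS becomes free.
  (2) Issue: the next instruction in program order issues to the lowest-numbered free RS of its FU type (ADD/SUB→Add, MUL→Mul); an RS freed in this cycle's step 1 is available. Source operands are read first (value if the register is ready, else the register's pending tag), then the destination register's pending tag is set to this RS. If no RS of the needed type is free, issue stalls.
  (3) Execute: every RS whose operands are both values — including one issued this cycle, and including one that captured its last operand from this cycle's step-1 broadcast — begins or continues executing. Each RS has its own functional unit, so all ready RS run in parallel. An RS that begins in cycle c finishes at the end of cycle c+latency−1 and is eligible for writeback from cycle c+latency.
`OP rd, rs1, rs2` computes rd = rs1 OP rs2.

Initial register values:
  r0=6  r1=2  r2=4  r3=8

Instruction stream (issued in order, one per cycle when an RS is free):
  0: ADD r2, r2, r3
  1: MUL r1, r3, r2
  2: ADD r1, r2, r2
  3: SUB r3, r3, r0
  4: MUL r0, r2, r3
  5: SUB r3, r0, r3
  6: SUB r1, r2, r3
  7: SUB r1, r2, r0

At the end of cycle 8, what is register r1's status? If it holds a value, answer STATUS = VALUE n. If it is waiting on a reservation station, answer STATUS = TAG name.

STATUS = TAG Add2

cycle 1: issue ADD r2<-Add1 // r0:6,r1:2,r2:Add1,r3:8
cycle 2: issue MUL r1<-Mul1 // r0:6,r1:Mul1,r2:Add1,r3:8
cycle 3: issue ADD r1<-Add2 // r0:6,r1:Add2,r2:Add1,r3:8
cycle 4: CDB Add1=12; issue SUB r3<-Add1 // r0:6,r1:Add2,r2:12,r3:Add1
cycle 5: issue MUL r0<-Mul2 // r0:Mul2,r1:Add2,r2:12,r3:Add1
cycle 6: stall // r0:Mul2,r1:Add2,r2:12,r3:Add1
cycle 7: CDB Add1=2; issue SUB r3<-Add1 // r0:Mul2,r1:Add2,r2:12,r3:Add1
cycle 8: CDB Add2=24; issue SUB r1<-Add2 // r0:Mul2,r1:Add2,r2:12,r3:Add1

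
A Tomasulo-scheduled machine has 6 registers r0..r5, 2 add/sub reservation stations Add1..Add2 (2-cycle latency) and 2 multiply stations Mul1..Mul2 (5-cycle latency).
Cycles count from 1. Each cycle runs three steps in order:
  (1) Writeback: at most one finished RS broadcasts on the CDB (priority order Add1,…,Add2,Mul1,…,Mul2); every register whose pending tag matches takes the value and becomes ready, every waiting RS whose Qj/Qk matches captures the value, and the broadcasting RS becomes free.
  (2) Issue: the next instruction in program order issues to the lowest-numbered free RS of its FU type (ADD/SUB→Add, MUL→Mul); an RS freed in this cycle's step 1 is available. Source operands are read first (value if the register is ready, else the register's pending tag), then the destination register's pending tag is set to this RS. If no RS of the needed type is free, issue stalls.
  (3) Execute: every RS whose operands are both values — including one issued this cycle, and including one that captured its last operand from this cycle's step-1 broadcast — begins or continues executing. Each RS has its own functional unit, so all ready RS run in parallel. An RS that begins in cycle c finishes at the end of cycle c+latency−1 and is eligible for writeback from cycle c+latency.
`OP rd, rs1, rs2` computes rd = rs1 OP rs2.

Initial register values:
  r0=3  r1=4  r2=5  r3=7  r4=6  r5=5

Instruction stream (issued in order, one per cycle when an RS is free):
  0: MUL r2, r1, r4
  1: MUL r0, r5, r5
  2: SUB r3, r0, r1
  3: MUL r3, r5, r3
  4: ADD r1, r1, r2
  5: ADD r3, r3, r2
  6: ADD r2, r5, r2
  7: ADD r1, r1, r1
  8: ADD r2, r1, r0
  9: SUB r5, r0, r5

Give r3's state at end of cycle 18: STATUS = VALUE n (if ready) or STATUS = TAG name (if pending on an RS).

cycle 1: issue MUL r2<-Mul1 // r0:3,r1:4,r2:Mul1,r3:7,r4:6,r5:5
cycle 2: issue MUL r0<-Mul2 // r0:Mul2,r1:4,r2:Mul1,r3:7,r4:6,r5:5
cycle 3: issue SUB r3<-Add1 // r0:Mul2,r1:4,r2:Mul1,r3:Add1,r4:6,r5:5
cycle 4: stall // r0:Mul2,r1:4,r2:Mul1,r3:Add1,r4:6,r5:5
cycle 5: stall // r0:Mul2,r1:4,r2:Mul1,r3:Add1,r4:6,r5:5
cycle 6: CDB Mul1=24; issue MUL r3<-Mul1 // r0:Mul2,r1:4,r2:24,r3:Mul1,r4:6,r5:5
cycle 7: CDB Mul2=25; issue ADD r1<-Add2 // r0:25,r1:Add2,r2:24,r3:Mul1,r4:6,r5:5
cycle 8: stall // r0:25,r1:Add2,r2:24,r3:Mul1,r4:6,r5:5
cycle 9: CDB Add1=21; issue ADD r3<-Add1 // r0:25,r1:Add2,r2:24,r3:Add1,r4:6,r5:5
cycle 10: CDB Add2=28; issue ADD r2<-Add2 // r0:25,r1:28,r2:Add2,r3:Add1,r4:6,r5:5
cycle 11: stall // r0:25,r1:28,r2:Add2,r3:Add1,r4:6,r5:5
cycle 12: CDB Add2=29; issue ADD r1<-Add2 // r0:25,r1:Add2,r2:29,r3:Add1,r4:6,r5:5
cycle 13: stall // r0:25,r1:Add2,r2:29,r3:Add1,r4:6,r5:5
cycle 14: CDB Add2=56; issue ADD r2<-Add2 // r0:25,r1:56,r2:Add2,r3:Add1,r4:6,r5:5
cycle 15: CDB Mul1=105; stall // r0:25,r1:56,r2:Add2,r3:Add1,r4:6,r5:5
cycle 16: CDB Add2=81; issue SUB r5<-Add2 // r0:25,r1:56,r2:81,r3:Add1,r4:6,r5:Add2
cycle 17: CDB Add1=129 // r0:25,r1:56,r2:81,r3:129,r4:6,r5:Add2
cycle 18: CDB Add2=20 // r0:25,r1:56,r2:81,r3:129,r4:6,r5:20

STATUS = VALUE 129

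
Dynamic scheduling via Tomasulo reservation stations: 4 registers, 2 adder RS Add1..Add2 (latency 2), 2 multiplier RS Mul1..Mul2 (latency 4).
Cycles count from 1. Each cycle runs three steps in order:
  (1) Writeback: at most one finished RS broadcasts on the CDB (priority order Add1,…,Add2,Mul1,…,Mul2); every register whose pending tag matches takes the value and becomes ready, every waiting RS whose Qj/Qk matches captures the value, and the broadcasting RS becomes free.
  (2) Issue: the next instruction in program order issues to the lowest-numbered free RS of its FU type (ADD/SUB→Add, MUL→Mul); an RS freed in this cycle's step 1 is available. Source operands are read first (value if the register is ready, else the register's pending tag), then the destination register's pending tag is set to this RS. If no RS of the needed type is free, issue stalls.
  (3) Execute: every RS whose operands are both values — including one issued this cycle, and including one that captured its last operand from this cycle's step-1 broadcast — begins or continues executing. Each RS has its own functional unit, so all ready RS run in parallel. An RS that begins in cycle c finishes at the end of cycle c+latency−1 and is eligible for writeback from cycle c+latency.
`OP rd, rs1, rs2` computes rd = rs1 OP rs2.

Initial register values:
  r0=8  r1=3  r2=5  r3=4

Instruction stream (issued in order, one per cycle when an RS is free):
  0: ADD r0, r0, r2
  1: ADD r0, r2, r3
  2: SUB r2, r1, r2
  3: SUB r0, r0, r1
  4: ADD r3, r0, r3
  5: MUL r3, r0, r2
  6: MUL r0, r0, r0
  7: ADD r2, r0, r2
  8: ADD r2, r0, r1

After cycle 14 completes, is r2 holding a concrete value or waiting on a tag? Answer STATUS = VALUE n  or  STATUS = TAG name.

STATUS = VALUE 39

  c1: issue ADD r0<-Add1  regs: r0:Add1,r1:3,r2:5,r3:4
  c2: issue ADD r0<-Add2  regs: r0:Add2,r1:3,r2:5,r3:4
  c3: CDB Add1=13; issue SUB r2<-Add1  regs: r0:Add2,r1:3,r2:Add1,r3:4
  c4: CDB Add2=9; issue SUB r0<-Add2  regs: r0:Add2,r1:3,r2:Add1,r3:4
  c5: CDB Add1=-2; issue ADD r3<-Add1  regs: r0:Add2,r1:3,r2:-2,r3:Add1
  c6: CDB Add2=6; issue MUL r3<-Mul1  regs: r0:6,r1:3,r2:-2,r3:Mul1
  c7: issue MUL r0<-Mul2  regs: r0:Mul2,r1:3,r2:-2,r3:Mul1
  c8: CDB Add1=10; issue ADD r2<-Add1  regs: r0:Mul2,r1:3,r2:Add1,r3:Mul1
  c9: issue ADD r2<-Add2  regs: r0:Mul2,r1:3,r2:Add2,r3:Mul1
  c10: CDB Mul1=-12  regs: r0:Mul2,r1:3,r2:Add2,r3:-12
  c11: CDB Mul2=36  regs: r0:36,r1:3,r2:Add2,r3:-12
  c12: -  regs: r0:36,r1:3,r2:Add2,r3:-12
  c13: CDB Add1=34  regs: r0:36,r1:3,r2:Add2,r3:-12
  c14: CDB Add2=39  regs: r0:36,r1:3,r2:39,r3:-12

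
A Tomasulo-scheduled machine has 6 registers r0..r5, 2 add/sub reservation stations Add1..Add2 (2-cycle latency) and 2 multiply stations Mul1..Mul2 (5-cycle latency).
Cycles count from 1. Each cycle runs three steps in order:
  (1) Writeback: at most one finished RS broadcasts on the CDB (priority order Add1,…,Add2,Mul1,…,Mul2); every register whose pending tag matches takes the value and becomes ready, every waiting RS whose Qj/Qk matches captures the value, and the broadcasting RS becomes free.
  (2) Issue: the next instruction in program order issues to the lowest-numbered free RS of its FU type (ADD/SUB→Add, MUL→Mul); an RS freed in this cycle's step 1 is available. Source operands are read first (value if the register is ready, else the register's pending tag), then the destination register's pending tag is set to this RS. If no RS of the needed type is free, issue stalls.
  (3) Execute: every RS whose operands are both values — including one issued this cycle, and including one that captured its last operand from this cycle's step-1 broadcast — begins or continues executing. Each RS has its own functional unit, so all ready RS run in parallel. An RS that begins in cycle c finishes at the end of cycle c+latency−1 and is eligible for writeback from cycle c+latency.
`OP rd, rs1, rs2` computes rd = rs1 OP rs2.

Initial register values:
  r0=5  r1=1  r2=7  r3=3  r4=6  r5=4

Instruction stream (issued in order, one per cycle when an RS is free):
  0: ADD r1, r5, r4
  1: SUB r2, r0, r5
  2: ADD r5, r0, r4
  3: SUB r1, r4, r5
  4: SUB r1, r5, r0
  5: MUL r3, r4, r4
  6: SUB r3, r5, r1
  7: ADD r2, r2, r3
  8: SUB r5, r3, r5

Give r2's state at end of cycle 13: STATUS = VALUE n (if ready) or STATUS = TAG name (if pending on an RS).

STATUS = VALUE 6

cycle 1: issue ADD r1<-Add1 // r0:5,r1:Add1,r2:7,r3:3,r4:6,r5:4
cycle 2: issue SUB r2<-Add2 // r0:5,r1:Add1,r2:Add2,r3:3,r4:6,r5:4
cycle 3: CDB Add1=10; issue ADD r5<-Add1 // r0:5,r1:10,r2:Add2,r3:3,r4:6,r5:Add1
cycle 4: CDB Add2=1; issue SUB r1<-Add2 // r0:5,r1:Add2,r2:1,r3:3,r4:6,r5:Add1
cycle 5: CDB Add1=11; issue SUB r1<-Add1 // r0:5,r1:Add1,r2:1,r3:3,r4:6,r5:11
cycle 6: issue MUL r3<-Mul1 // r0:5,r1:Add1,r2:1,r3:Mul1,r4:6,r5:11
cycle 7: CDB Add1=6; issue SUB r3<-Add1 // r0:5,r1:6,r2:1,r3:Add1,r4:6,r5:11
cycle 8: CDB Add2=-5; issue ADD r2<-Add2 // r0:5,r1:6,r2:Add2,r3:Add1,r4:6,r5:11
cycle 9: CDB Add1=5; issue SUB r5<-Add1 // r0:5,r1:6,r2:Add2,r3:5,r4:6,r5:Add1
cycle 10: - // r0:5,r1:6,r2:Add2,r3:5,r4:6,r5:Add1
cycle 11: CDB Add1=-6 // r0:5,r1:6,r2:Add2,r3:5,r4:6,r5:-6
cycle 12: CDB Add2=6 // r0:5,r1:6,r2:6,r3:5,r4:6,r5:-6
cycle 13: CDB Mul1=36 // r0:5,r1:6,r2:6,r3:5,r4:6,r5:-6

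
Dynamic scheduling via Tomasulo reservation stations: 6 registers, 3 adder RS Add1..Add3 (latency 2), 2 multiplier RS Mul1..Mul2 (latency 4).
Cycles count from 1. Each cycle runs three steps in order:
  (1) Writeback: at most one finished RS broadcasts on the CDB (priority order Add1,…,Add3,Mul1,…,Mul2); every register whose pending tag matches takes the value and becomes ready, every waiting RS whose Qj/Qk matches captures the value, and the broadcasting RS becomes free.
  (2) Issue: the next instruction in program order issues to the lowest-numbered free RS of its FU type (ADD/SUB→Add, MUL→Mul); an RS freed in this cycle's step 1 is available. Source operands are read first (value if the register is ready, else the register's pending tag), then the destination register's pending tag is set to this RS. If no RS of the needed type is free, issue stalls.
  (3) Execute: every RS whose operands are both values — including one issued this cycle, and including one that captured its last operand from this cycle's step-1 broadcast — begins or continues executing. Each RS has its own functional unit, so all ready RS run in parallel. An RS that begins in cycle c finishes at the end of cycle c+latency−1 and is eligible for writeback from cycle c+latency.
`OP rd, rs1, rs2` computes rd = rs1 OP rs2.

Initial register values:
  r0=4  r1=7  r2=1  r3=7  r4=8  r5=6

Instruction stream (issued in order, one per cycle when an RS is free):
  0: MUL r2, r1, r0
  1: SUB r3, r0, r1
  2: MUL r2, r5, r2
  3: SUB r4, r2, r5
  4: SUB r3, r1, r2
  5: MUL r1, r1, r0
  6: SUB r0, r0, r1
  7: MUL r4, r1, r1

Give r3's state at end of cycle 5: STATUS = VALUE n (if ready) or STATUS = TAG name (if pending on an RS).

STATUS = TAG Add2

c1: issue MUL r2<-Mul1 | r0:4,r1:7,r2:Mul1,r3:7,r4:8,r5:6
c2: issue SUB r3<-Add1 | r0:4,r1:7,r2:Mul1,r3:Add1,r4:8,r5:6
c3: issue MUL r2<-Mul2 | r0:4,r1:7,r2:Mul2,r3:Add1,r4:8,r5:6
c4: CDB Add1=-3; issue SUB r4<-Add1 | r0:4,r1:7,r2:Mul2,r3:-3,r4:Add1,r5:6
c5: CDB Mul1=28; issue SUB r3<-Add2 | r0:4,r1:7,r2:Mul2,r3:Add2,r4:Add1,r5:6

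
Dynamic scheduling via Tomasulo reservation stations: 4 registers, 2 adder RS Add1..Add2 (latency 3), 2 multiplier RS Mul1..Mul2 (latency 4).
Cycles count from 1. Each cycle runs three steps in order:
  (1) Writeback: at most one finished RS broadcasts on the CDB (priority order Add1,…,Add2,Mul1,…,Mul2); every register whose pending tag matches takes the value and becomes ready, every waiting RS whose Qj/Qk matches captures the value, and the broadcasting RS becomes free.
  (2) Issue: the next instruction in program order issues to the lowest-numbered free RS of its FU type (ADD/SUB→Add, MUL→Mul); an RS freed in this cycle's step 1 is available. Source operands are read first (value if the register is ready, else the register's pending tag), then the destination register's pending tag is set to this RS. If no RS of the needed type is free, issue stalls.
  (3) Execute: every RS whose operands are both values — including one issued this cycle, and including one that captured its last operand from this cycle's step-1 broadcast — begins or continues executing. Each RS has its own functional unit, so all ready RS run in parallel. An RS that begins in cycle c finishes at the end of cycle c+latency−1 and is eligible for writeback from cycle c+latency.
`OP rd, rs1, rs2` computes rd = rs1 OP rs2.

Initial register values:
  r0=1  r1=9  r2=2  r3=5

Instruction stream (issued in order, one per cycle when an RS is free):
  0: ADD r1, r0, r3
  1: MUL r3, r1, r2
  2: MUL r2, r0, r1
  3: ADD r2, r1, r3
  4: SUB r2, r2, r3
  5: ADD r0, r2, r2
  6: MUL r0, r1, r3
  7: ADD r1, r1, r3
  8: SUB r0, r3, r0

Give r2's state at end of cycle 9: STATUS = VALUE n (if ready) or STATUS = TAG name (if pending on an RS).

c1: issue ADD r1<-Add1 | r0:1,r1:Add1,r2:2,r3:5
c2: issue MUL r3<-Mul1 | r0:1,r1:Add1,r2:2,r3:Mul1
c3: issue MUL r2<-Mul2 | r0:1,r1:Add1,r2:Mul2,r3:Mul1
c4: CDB Add1=6; issue ADD r2<-Add1 | r0:1,r1:6,r2:Add1,r3:Mul1
c5: issue SUB r2<-Add2 | r0:1,r1:6,r2:Add2,r3:Mul1
c6: stall | r0:1,r1:6,r2:Add2,r3:Mul1
c7: stall | r0:1,r1:6,r2:Add2,r3:Mul1
c8: CDB Mul1=12; stall | r0:1,r1:6,r2:Add2,r3:12
c9: CDB Mul2=6; stall | r0:1,r1:6,r2:Add2,r3:12

STATUS = TAG Add2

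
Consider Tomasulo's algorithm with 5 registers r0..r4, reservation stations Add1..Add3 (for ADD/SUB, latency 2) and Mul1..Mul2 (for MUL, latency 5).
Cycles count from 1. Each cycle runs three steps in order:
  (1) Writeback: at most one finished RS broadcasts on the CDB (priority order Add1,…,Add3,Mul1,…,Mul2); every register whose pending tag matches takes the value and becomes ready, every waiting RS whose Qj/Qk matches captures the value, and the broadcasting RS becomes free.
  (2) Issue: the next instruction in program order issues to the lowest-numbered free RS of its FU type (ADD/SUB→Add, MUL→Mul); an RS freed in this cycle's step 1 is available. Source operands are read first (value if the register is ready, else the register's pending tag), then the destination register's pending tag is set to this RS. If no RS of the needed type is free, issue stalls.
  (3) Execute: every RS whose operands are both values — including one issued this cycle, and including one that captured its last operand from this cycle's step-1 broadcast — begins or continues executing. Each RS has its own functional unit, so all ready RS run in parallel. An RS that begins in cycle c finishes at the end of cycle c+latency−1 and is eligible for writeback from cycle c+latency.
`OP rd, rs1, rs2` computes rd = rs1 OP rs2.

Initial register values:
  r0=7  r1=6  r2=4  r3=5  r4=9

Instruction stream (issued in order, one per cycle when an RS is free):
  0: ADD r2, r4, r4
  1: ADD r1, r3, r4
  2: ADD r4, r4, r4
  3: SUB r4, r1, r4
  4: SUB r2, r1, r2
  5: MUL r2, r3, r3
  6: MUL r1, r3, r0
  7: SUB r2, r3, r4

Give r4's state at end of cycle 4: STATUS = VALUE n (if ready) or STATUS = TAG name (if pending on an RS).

cycle 1: issue ADD r2<-Add1 // r0:7,r1:6,r2:Add1,r3:5,r4:9
cycle 2: issue ADD r1<-Add2 // r0:7,r1:Add2,r2:Add1,r3:5,r4:9
cycle 3: CDB Add1=18; issue ADD r4<-Add1 // r0:7,r1:Add2,r2:18,r3:5,r4:Add1
cycle 4: CDB Add2=14; issue SUB r4<-Add2 // r0:7,r1:14,r2:18,r3:5,r4:Add2

STATUS = TAG Add2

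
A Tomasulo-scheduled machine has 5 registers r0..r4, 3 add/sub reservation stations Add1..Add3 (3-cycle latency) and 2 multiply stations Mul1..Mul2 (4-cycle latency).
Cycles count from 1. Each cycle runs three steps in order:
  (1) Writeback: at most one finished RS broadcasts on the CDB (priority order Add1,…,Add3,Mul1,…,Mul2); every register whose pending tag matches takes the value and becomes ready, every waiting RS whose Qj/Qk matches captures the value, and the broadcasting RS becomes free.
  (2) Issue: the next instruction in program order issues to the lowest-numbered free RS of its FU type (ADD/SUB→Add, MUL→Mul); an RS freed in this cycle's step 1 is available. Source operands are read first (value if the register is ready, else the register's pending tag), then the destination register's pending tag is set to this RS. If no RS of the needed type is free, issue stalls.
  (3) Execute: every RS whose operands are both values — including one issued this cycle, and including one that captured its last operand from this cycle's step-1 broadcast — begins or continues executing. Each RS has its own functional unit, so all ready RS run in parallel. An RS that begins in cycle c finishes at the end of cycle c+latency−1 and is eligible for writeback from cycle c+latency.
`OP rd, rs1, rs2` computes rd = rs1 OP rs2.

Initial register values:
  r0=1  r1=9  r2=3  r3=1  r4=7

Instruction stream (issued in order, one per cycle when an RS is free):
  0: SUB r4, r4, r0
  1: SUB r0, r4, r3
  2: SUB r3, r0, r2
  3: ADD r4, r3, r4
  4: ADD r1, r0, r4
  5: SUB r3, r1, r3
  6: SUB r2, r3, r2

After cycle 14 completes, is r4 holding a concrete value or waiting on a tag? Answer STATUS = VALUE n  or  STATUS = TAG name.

STATUS = VALUE 8

  c1: issue SUB r4<-Add1  regs: r0:1,r1:9,r2:3,r3:1,r4:Add1
  c2: issue SUB r0<-Add2  regs: r0:Add2,r1:9,r2:3,r3:1,r4:Add1
  c3: issue SUB r3<-Add3  regs: r0:Add2,r1:9,r2:3,r3:Add3,r4:Add1
  c4: CDB Add1=6; issue ADD r4<-Add1  regs: r0:Add2,r1:9,r2:3,r3:Add3,r4:Add1
  c5: stall  regs: r0:Add2,r1:9,r2:3,r3:Add3,r4:Add1
  c6: stall  regs: r0:Add2,r1:9,r2:3,r3:Add3,r4:Add1
  c7: CDB Add2=5; issue ADD r1<-Add2  regs: r0:5,r1:Add2,r2:3,r3:Add3,r4:Add1
  c8: stall  regs: r0:5,r1:Add2,r2:3,r3:Add3,r4:Add1
  c9: stall  regs: r0:5,r1:Add2,r2:3,r3:Add3,r4:Add1
  c10: CDB Add3=2; issue SUB r3<-Add3  regs: r0:5,r1:Add2,r2:3,r3:Add3,r4:Add1
  c11: stall  regs: r0:5,r1:Add2,r2:3,r3:Add3,r4:Add1
  c12: stall  regs: r0:5,r1:Add2,r2:3,r3:Add3,r4:Add1
  c13: CDB Add1=8; issue SUB r2<-Add1  regs: r0:5,r1:Add2,r2:Add1,r3:Add3,r4:8
  c14: -  regs: r0:5,r1:Add2,r2:Add1,r3:Add3,r4:8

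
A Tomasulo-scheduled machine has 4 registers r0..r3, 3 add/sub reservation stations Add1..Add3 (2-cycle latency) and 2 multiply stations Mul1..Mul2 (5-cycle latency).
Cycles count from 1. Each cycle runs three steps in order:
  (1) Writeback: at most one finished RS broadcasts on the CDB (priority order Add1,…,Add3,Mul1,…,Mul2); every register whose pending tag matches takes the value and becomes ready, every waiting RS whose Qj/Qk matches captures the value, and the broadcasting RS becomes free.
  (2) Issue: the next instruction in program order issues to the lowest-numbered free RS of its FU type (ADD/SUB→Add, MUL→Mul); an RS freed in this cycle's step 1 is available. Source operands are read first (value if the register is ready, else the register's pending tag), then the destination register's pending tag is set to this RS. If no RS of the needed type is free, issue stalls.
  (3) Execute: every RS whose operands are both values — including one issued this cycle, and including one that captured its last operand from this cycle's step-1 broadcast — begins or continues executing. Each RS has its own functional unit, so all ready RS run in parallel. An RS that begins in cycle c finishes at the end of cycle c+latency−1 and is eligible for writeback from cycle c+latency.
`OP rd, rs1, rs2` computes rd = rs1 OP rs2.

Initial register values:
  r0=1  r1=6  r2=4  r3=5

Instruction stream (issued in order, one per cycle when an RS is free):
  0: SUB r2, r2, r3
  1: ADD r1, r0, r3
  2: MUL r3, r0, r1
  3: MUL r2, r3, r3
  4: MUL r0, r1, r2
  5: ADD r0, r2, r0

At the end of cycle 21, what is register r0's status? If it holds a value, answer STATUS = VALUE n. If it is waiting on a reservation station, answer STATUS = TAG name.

STATUS = VALUE 252

c1: issue SUB r2<-Add1 | r0:1,r1:6,r2:Add1,r3:5
c2: issue ADD r1<-Add2 | r0:1,r1:Add2,r2:Add1,r3:5
c3: CDB Add1=-1; issue MUL r3<-Mul1 | r0:1,r1:Add2,r2:-1,r3:Mul1
c4: CDB Add2=6; issue MUL r2<-Mul2 | r0:1,r1:6,r2:Mul2,r3:Mul1
c5: stall | r0:1,r1:6,r2:Mul2,r3:Mul1
c6: stall | r0:1,r1:6,r2:Mul2,r3:Mul1
c7: stall | r0:1,r1:6,r2:Mul2,r3:Mul1
c8: stall | r0:1,r1:6,r2:Mul2,r3:Mul1
c9: CDB Mul1=6; issue MUL r0<-Mul1 | r0:Mul1,r1:6,r2:Mul2,r3:6
c10: issue ADD r0<-Add1 | r0:Add1,r1:6,r2:Mul2,r3:6
c11: - | r0:Add1,r1:6,r2:Mul2,r3:6
c12: - | r0:Add1,r1:6,r2:Mul2,r3:6
c13: - | r0:Add1,r1:6,r2:Mul2,r3:6
c14: CDB Mul2=36 | r0:Add1,r1:6,r2:36,r3:6
c15: - | r0:Add1,r1:6,r2:36,r3:6
c16: - | r0:Add1,r1:6,r2:36,r3:6
c17: - | r0:Add1,r1:6,r2:36,r3:6
c18: - | r0:Add1,r1:6,r2:36,r3:6
c19: CDB Mul1=216 | r0:Add1,r1:6,r2:36,r3:6
c20: - | r0:Add1,r1:6,r2:36,r3:6
c21: CDB Add1=252 | r0:252,r1:6,r2:36,r3:6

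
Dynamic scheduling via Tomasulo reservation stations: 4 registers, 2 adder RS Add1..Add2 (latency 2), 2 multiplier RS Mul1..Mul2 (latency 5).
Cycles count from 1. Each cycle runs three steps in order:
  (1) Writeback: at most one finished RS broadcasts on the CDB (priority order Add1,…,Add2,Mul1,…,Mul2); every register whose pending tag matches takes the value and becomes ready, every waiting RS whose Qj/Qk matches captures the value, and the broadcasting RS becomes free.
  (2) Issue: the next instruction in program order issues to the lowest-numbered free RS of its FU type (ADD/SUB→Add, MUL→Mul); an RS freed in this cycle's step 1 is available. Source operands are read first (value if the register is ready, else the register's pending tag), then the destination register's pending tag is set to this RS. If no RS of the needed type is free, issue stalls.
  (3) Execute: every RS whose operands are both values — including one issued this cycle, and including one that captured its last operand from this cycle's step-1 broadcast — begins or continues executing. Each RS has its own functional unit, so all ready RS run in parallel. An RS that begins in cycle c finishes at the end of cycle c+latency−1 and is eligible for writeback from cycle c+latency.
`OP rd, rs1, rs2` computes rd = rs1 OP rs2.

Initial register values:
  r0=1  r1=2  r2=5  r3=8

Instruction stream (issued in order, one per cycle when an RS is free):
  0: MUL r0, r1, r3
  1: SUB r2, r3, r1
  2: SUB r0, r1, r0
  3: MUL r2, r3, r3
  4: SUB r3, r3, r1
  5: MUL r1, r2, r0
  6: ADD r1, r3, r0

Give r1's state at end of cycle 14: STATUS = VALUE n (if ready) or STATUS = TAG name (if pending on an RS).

c1: issue MUL r0<-Mul1 | r0:Mul1,r1:2,r2:5,r3:8
c2: issue SUB r2<-Add1 | r0:Mul1,r1:2,r2:Add1,r3:8
c3: issue SUB r0<-Add2 | r0:Add2,r1:2,r2:Add1,r3:8
c4: CDB Add1=6; issue MUL r2<-Mul2 | r0:Add2,r1:2,r2:Mul2,r3:8
c5: issue SUB r3<-Add1 | r0:Add2,r1:2,r2:Mul2,r3:Add1
c6: CDB Mul1=16; issue MUL r1<-Mul1 | r0:Add2,r1:Mul1,r2:Mul2,r3:Add1
c7: CDB Add1=6; issue ADD r1<-Add1 | r0:Add2,r1:Add1,r2:Mul2,r3:6
c8: CDB Add2=-14 | r0:-14,r1:Add1,r2:Mul2,r3:6
c9: CDB Mul2=64 | r0:-14,r1:Add1,r2:64,r3:6
c10: CDB Add1=-8 | r0:-14,r1:-8,r2:64,r3:6
c11: - | r0:-14,r1:-8,r2:64,r3:6
c12: - | r0:-14,r1:-8,r2:64,r3:6
c13: - | r0:-14,r1:-8,r2:64,r3:6
c14: CDB Mul1=-896 | r0:-14,r1:-8,r2:64,r3:6

STATUS = VALUE -8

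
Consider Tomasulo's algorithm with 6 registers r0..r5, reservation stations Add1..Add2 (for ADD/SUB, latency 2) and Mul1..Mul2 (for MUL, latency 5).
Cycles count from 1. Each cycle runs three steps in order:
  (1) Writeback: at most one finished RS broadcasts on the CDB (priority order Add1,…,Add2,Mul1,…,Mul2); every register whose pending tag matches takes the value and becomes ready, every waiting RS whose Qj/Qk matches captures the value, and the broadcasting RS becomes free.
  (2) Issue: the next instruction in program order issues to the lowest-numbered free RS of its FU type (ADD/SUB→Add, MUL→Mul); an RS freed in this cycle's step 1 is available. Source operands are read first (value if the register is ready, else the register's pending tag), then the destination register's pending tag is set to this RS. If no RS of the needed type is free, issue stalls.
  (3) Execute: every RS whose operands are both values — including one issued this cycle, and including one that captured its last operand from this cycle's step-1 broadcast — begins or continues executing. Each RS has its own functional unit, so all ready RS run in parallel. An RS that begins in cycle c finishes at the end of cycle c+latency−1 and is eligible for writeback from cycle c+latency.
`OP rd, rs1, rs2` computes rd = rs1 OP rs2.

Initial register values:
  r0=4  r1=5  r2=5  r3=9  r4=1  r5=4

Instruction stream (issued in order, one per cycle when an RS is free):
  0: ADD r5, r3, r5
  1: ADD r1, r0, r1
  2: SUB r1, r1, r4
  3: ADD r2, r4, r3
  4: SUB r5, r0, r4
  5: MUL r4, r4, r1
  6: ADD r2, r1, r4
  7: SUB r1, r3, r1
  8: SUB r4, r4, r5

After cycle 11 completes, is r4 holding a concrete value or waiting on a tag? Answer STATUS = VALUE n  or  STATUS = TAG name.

STATUS = TAG Add2

c1: issue ADD r5<-Add1 | r0:4,r1:5,r2:5,r3:9,r4:1,r5:Add1
c2: issue ADD r1<-Add2 | r0:4,r1:Add2,r2:5,r3:9,r4:1,r5:Add1
c3: CDB Add1=13; issue SUB r1<-Add1 | r0:4,r1:Add1,r2:5,r3:9,r4:1,r5:13
c4: CDB Add2=9; issue ADD r2<-Add2 | r0:4,r1:Add1,r2:Add2,r3:9,r4:1,r5:13
c5: stall | r0:4,r1:Add1,r2:Add2,r3:9,r4:1,r5:13
c6: CDB Add1=8; issue SUB r5<-Add1 | r0:4,r1:8,r2:Add2,r3:9,r4:1,r5:Add1
c7: CDB Add2=10; issue MUL r4<-Mul1 | r0:4,r1:8,r2:10,r3:9,r4:Mul1,r5:Add1
c8: CDB Add1=3; issue ADD r2<-Add1 | r0:4,r1:8,r2:Add1,r3:9,r4:Mul1,r5:3
c9: issue SUB r1<-Add2 | r0:4,r1:Add2,r2:Add1,r3:9,r4:Mul1,r5:3
c10: stall | r0:4,r1:Add2,r2:Add1,r3:9,r4:Mul1,r5:3
c11: CDB Add2=1; issue SUB r4<-Add2 | r0:4,r1:1,r2:Add1,r3:9,r4:Add2,r5:3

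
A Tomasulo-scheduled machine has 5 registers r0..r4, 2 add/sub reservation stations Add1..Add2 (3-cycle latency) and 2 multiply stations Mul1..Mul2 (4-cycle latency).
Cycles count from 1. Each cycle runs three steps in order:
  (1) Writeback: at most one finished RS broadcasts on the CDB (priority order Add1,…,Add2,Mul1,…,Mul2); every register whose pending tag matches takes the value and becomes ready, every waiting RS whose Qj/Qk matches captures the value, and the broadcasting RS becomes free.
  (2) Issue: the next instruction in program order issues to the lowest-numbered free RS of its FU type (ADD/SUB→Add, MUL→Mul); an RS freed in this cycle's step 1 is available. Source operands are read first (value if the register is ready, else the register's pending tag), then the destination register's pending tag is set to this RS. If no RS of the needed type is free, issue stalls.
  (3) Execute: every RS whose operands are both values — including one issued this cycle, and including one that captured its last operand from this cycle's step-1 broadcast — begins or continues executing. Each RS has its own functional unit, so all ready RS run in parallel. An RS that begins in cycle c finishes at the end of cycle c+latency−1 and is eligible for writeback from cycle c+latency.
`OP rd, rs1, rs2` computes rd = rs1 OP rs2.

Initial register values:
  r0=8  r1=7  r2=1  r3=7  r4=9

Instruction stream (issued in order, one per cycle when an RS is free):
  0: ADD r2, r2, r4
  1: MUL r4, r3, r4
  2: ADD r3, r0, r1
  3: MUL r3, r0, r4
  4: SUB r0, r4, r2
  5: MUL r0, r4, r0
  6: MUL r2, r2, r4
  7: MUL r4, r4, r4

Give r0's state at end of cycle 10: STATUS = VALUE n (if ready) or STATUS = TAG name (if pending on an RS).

  c1: issue ADD r2<-Add1  regs: r0:8,r1:7,r2:Add1,r3:7,r4:9
  c2: issue MUL r4<-Mul1  regs: r0:8,r1:7,r2:Add1,r3:7,r4:Mul1
  c3: issue ADD r3<-Add2  regs: r0:8,r1:7,r2:Add1,r3:Add2,r4:Mul1
  c4: CDB Add1=10; issue MUL r3<-Mul2  regs: r0:8,r1:7,r2:10,r3:Mul2,r4:Mul1
  c5: issue SUB r0<-Add1  regs: r0:Add1,r1:7,r2:10,r3:Mul2,r4:Mul1
  c6: CDB Add2=15; stall  regs: r0:Add1,r1:7,r2:10,r3:Mul2,r4:Mul1
  c7: CDB Mul1=63; issue MUL r0<-Mul1  regs: r0:Mul1,r1:7,r2:10,r3:Mul2,r4:63
  c8: stall  regs: r0:Mul1,r1:7,r2:10,r3:Mul2,r4:63
  c9: stall  regs: r0:Mul1,r1:7,r2:10,r3:Mul2,r4:63
  c10: CDB Add1=53; stall  regs: r0:Mul1,r1:7,r2:10,r3:Mul2,r4:63

STATUS = TAG Mul1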